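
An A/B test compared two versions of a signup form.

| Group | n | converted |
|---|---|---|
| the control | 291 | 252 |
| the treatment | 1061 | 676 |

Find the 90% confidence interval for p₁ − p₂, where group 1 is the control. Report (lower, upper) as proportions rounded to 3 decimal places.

Sample proportions: 252/291 = 0.8660, 676/1061 = 0.6371.
Each SE is √(p̂(1−p̂)/n): √(0.8660·0.1340/291) = 0.01997 and √(0.6371·0.3629/1061) = 0.01476.
SE(p̂₁ − p̂₂) = √(SE₁² + SE₂²) = √(0.0003988009 + 0.0002178576) = 0.02483, since the two samples are independent.
At 90% confidence z* = 1.645; margin = 1.645 × 0.02483 = 0.04085.
The difference is 0.8660 − 0.6371 = 0.2289, so the interval is 0.2289 ± 0.04085 = (0.188, 0.270).

(0.188, 0.270)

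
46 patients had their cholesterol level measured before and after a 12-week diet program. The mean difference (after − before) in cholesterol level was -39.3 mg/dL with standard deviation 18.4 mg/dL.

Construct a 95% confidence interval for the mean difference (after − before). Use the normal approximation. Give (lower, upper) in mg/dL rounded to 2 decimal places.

This is a matched-pairs design, so SE = s_d/√n = 18.4/√46 = 2.7129.
Margin = 1.960 × 2.7129 = 5.3173; the interval is -39.3 ± 5.3173 = (-44.62, -33.98).

(-44.62, -33.98)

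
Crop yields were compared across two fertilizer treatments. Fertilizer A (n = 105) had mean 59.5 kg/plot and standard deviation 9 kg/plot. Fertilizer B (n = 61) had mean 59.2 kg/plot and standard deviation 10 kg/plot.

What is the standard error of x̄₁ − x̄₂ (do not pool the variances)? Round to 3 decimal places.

SE₁ = s₁/√n₁ = 9/√105 = 0.8783; SE₂ = 10/√61 = 1.2804.
Independent samples, unequal variances: SE_diff = √(SE₁² + SE₂²) = √(0.77141089 + 1.63942416) = 1.5527.

1.553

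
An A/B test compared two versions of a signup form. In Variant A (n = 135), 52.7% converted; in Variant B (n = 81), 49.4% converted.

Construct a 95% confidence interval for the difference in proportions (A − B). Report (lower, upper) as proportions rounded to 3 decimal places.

(-0.105, 0.171)

The two standard errors are √(0.5270×0.4730/135) = 0.04297 and √(0.4940×0.5060/81) = 0.05555.
Because the samples are independent, SE_diff = √(0.04297² + 0.05555²) = 0.07023.
Using z* = 1.960 for 95%, ME = 1.960 × 0.07023 = 0.13765.
p̂₁ − p̂₂ = 0.0330; interval 0.0330 ± 0.13765 gives (-0.105, 0.171).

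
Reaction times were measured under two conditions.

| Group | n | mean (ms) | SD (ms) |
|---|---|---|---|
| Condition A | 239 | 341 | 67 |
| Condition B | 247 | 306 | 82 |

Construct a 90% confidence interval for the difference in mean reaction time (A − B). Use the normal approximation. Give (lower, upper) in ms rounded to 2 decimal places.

(23.84, 46.16)

SE₁ = s₁/√n₁ = 67/√239 = 4.3339; SE₂ = 82/√247 = 5.2175.
Independent samples, unequal variances: SE_diff = √(SE₁² + SE₂²) = √(18.78268921 + 27.22230625) = 6.7827.
z* = 1.645, so margin of error = 1.645 × 6.7827 = 11.1575.
Difference in means = 341 − 306 = 35.0000.
35.0000 ± 11.1575 → (23.84, 46.16).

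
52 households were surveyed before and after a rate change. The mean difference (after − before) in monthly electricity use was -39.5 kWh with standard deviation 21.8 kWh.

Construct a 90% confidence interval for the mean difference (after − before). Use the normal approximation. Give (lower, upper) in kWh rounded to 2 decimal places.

(-44.47, -34.53)

This is a matched-pairs design, so SE = s_d/√n = 21.8/√52 = 3.0231.
Margin = 1.645 × 3.0231 = 4.9730; the interval is -39.5 ± 4.9730 = (-44.47, -34.53).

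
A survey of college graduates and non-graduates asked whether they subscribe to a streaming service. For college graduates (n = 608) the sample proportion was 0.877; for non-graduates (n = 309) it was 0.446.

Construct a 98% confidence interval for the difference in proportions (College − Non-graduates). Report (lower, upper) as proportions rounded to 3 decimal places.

SE₁ = √(p̂₁(1−p̂₁)/n₁) = √(0.8770·0.1230/608) = 0.01332; SE₂ = √(0.4460·0.5540/309) = 0.02828.
Independent samples: SE of the difference = √(SE₁² + SE₂²) = √(0.0001774224 + 0.0007997584) = 0.03126.
z* for 98% confidence is 2.326, so the margin of error is 2.326 × 0.03126 = 0.07271.
Point estimate p̂₁ − p̂₂ = 0.8770 − 0.4460 = 0.4310.
0.4310 ± 0.07271 → (0.358, 0.504).

(0.358, 0.504)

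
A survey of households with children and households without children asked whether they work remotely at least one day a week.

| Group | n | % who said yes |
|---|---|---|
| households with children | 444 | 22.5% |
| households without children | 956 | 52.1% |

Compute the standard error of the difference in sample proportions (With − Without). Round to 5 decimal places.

0.02557

Each SE is √(p̂(1−p̂)/n): √(0.2250·0.7750/444) = 0.01982 and √(0.5210·0.4790/956) = 0.01616.
SE(p̂₁ − p̂₂) = √(SE₁² + SE₂²) = √(0.0003928324 + 0.0002611456) = 0.02557, since the two samples are independent.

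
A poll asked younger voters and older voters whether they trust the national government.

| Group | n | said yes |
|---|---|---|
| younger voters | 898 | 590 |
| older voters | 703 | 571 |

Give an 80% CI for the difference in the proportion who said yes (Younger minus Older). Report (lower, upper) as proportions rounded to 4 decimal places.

p̂₁ = 590/898 = 0.6570 and p̂₂ = 571/703 = 0.8122.
SE₁ = √(p̂₁(1−p̂₁)/n₁) = √(0.6570·0.3430/898) = 0.01584; SE₂ = √(0.8122·0.1878/703) = 0.01473.
Independent samples: SE of the difference = √(SE₁² + SE₂²) = √(0.0002509056 + 0.0002169729) = 0.02163.
z* for 80% confidence is 1.282, so the margin of error is 1.282 × 0.02163 = 0.02773.
Point estimate p̂₁ − p̂₂ = 0.6570 − 0.8122 = -0.1552.
-0.1552 ± 0.02773 → (-0.1829, -0.1275).

(-0.1829, -0.1275)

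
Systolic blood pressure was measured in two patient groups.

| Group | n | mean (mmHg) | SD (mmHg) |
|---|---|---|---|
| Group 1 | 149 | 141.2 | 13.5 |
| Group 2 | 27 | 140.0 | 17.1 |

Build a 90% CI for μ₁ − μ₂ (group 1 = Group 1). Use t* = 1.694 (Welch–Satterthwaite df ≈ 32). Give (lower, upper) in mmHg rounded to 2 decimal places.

(-4.68, 7.08)

Per-group SEs: s₁/√n₁ = 13.5/√149 = 1.1060, s₂/√n₂ = 17.1/√27 = 3.2909.
Unpooled SE of the difference: √(1.223236 + 10.83002281) = 3.4718.
Margin of error = t* · SE = 1.694 × 3.4718 = 5.8812.
x̄₁ − x̄₂ = 141.2 − 140.0 = 1.2000.
CI: 1.2000 ± 5.8812 = (-4.68, 7.08).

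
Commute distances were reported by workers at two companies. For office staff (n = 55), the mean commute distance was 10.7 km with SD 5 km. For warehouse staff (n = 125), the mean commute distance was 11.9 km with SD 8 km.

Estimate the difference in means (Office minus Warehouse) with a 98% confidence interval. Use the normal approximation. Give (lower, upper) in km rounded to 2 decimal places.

(-3.49, 1.09)

SE₁ = s₁/√n₁ = 5/√55 = 0.6742; SE₂ = 8/√125 = 0.7155.
Independent samples, unequal variances: SE_diff = √(SE₁² + SE₂²) = √(0.45454564 + 0.51194025) = 0.9831.
z* = 2.326, so margin of error = 2.326 × 0.9831 = 2.2867.
Difference in means = 10.7 − 11.9 = -1.2000.
-1.2000 ± 2.2867 → (-3.49, 1.09).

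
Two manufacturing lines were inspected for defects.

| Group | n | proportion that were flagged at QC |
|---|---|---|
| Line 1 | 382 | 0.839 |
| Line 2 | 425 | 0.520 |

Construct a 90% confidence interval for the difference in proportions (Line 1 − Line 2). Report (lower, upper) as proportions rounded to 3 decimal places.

Each SE is √(p̂(1−p̂)/n): √(0.8390·0.1610/382) = 0.01880 and √(0.5200·0.4800/425) = 0.02423.
SE(p̂₁ − p̂₂) = √(SE₁² + SE₂²) = √(0.00035344 + 0.0005870929) = 0.03067, since the two samples are independent.
At 90% confidence z* = 1.645; margin = 1.645 × 0.03067 = 0.05045.
The difference is 0.8390 − 0.5200 = 0.3190, so the interval is 0.3190 ± 0.05045 = (0.269, 0.369).

(0.269, 0.369)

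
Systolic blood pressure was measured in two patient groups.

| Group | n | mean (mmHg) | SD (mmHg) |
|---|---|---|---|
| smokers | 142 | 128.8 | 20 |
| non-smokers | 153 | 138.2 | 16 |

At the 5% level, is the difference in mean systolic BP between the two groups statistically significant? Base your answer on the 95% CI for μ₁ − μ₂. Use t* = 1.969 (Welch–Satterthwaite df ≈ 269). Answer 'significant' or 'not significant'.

Per-group SEs: s₁/√n₁ = 20/√142 = 1.6784, s₂/√n₂ = 16/√153 = 1.2935.
Unpooled SE of the difference: √(2.81702656 + 1.67314225) = 2.1190.
Margin of error = t* · SE = 1.969 × 2.1190 = 4.1723.
x̄₁ − x̄₂ = 128.8 − 138.2 = -9.4000.
CI: -9.4000 ± 4.1723 = (-13.5723, -5.2277).
The interval (-13.5723, -5.2277) does not contain 0, so the difference is significant.

significant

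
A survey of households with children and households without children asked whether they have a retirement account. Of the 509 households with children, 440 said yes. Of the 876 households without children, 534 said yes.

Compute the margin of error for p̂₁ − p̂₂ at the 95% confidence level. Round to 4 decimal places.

0.0439

First, p̂₁ = 440/509 = 0.8644; p̂₂ = 534/876 = 0.6096.
The two standard errors are √(0.8644×0.1356/509) = 0.01517 and √(0.6096×0.3904/876) = 0.01648.
Because the samples are independent, SE_diff = √(0.01517² + 0.01648²) = 0.02240.
Using z* = 1.960 for 95%, ME = 1.960 × 0.02240 = 0.04390.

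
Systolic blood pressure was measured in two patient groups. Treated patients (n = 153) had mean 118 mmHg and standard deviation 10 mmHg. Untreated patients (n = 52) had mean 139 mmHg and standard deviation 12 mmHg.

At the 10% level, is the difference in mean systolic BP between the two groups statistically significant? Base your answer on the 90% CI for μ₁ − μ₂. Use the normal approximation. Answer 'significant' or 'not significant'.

significant

Standard errors of each mean: 10/√153 = 0.8085 and 12/√52 = 1.6641.
SE(x̄₁ − x̄₂) = √(0.8085² + 1.6641²) = 1.8501 for independent samples with unequal variances.
With z* = 1.645, the margin is 1.645 × 1.8501 = 3.0434.
x̄₁ − x̄₂ = 118 − 139 = -21.0000; the interval is -21.0000 ± 3.0434 = (-24.0434, -17.9566).
The interval (-24.0434, -17.9566) does not contain 0, so the difference is significant.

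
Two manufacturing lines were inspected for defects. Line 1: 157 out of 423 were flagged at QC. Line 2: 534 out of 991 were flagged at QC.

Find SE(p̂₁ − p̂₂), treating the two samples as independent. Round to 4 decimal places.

p̂₁ = 157/423 = 0.3712 and p̂₂ = 534/991 = 0.5388.
SE₁ = √(p̂₁(1−p̂₁)/n₁) = √(0.3712·0.6288/423) = 0.02349; SE₂ = √(0.5388·0.4612/991) = 0.01584.
Independent samples: SE of the difference = √(SE₁² + SE₂²) = √(0.0005517801 + 0.0002509056) = 0.02833.

0.0283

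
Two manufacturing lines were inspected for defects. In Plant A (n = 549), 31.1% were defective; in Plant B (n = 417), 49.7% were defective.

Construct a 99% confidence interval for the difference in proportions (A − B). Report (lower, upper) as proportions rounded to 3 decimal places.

Each SE is √(p̂(1−p̂)/n): √(0.3110·0.6890/549) = 0.01976 and √(0.4970·0.5030/417) = 0.02448.
SE(p̂₁ − p̂₂) = √(SE₁² + SE₂²) = √(0.0003904576 + 0.0005992704) = 0.03146, since the two samples are independent.
At 99% confidence z* = 2.576; margin = 2.576 × 0.03146 = 0.08104.
The difference is 0.3110 − 0.4970 = -0.1860, so the interval is -0.1860 ± 0.08104 = (-0.267, -0.105).

(-0.267, -0.105)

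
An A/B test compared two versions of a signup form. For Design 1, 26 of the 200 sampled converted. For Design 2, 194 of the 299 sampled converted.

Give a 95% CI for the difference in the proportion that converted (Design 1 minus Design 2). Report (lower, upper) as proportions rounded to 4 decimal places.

(-0.5902, -0.4474)

Sample proportions: 26/200 = 0.1300, 194/299 = 0.6488.
Each SE is √(p̂(1−p̂)/n): √(0.1300·0.8700/200) = 0.02378 and √(0.6488·0.3512/299) = 0.02761.
SE(p̂₁ − p̂₂) = √(SE₁² + SE₂²) = √(0.0005654884 + 0.0007623121) = 0.03644, since the two samples are independent.
At 95% confidence z* = 1.960; margin = 1.960 × 0.03644 = 0.07142.
The difference is 0.1300 − 0.6488 = -0.5188, so the interval is -0.5188 ± 0.07142 = (-0.5902, -0.4474).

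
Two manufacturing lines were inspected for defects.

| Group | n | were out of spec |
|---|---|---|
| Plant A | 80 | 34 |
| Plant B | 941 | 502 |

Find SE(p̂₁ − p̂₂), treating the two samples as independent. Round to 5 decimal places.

Sample proportions: 34/80 = 0.4250, 502/941 = 0.5335.
Each SE is √(p̂(1−p̂)/n): √(0.4250·0.5750/80) = 0.05527 and √(0.5335·0.4665/941) = 0.01626.
SE(p̂₁ − p̂₂) = √(SE₁² + SE₂²) = √(0.0030547729 + 0.0002643876) = 0.05761, since the two samples are independent.

0.05761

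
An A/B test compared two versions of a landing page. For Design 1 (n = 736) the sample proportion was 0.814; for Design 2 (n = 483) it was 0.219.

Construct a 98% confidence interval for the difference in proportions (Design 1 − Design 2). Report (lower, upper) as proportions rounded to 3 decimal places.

Each SE is √(p̂(1−p̂)/n): √(0.8140·0.1860/736) = 0.01434 and √(0.2190·0.7810/483) = 0.01882.
SE(p̂₁ − p̂₂) = √(SE₁² + SE₂²) = √(0.0002056356 + 0.0003541924) = 0.02366, since the two samples are independent.
At 98% confidence z* = 2.326; margin = 2.326 × 0.02366 = 0.05503.
The difference is 0.8140 − 0.2190 = 0.5950, so the interval is 0.5950 ± 0.05503 = (0.540, 0.650).

(0.540, 0.650)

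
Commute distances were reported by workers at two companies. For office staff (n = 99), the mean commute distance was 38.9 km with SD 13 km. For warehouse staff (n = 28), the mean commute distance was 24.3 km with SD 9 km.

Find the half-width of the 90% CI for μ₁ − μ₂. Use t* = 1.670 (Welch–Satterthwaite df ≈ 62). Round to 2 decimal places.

3.58

Per-group SEs: s₁/√n₁ = 13/√99 = 1.3065, s₂/√n₂ = 9/√28 = 1.7008.
Unpooled SE of the difference: √(1.70694225 + 2.89272064) = 2.1447.
Margin of error = t* · SE = 1.670 × 2.1447 = 3.5816.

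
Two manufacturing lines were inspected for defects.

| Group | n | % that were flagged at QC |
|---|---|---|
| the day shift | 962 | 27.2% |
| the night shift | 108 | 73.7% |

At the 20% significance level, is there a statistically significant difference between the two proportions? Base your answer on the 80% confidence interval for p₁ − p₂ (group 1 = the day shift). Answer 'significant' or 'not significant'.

significant

The two standard errors are √(0.2720×0.7280/962) = 0.01435 and √(0.7370×0.2630/108) = 0.04236.
Because the samples are independent, SE_diff = √(0.01435² + 0.04236²) = 0.04472.
Using z* = 1.282 for 80%, ME = 1.282 × 0.04472 = 0.05733.
p̂₁ − p̂₂ = -0.4650; interval -0.4650 ± 0.05733 gives (-0.52233, -0.40767).
The interval (-0.52233, -0.40767) does not contain 0, so the difference is significant.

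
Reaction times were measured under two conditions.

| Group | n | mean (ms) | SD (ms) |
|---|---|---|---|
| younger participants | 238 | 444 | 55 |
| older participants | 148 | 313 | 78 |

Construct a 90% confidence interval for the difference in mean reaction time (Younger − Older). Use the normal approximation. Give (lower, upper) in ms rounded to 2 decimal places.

SE₁ = s₁/√n₁ = 55/√238 = 3.5651; SE₂ = 78/√148 = 6.4116.
Independent samples, unequal variances: SE_diff = √(SE₁² + SE₂²) = √(12.70993801 + 41.10861456) = 7.3361.
z* = 1.645, so margin of error = 1.645 × 7.3361 = 12.0679.
Difference in means = 444 − 313 = 131.0000.
131.0000 ± 12.0679 → (118.93, 143.07).

(118.93, 143.07)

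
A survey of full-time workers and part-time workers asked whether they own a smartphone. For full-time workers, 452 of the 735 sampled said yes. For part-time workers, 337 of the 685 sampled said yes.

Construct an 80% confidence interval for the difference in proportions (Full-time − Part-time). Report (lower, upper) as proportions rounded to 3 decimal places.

First, p̂₁ = 452/735 = 0.6150; p̂₂ = 337/685 = 0.4920.
The two standard errors are √(0.6150×0.3850/735) = 0.01795 and √(0.4920×0.5080/685) = 0.01910.
Because the samples are independent, SE_diff = √(0.01795² + 0.01910²) = 0.02621.
Using z* = 1.282 for 80%, ME = 1.282 × 0.02621 = 0.03360.
p̂₁ − p̂₂ = 0.1230; interval 0.1230 ± 0.03360 gives (0.089, 0.157).

(0.089, 0.157)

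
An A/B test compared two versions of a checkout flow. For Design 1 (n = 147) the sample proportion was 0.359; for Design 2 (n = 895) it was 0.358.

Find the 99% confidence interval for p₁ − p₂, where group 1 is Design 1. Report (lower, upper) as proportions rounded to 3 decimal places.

SE₁ = √(p̂₁(1−p̂₁)/n₁) = √(0.3590·0.6410/147) = 0.03957; SE₂ = √(0.3580·0.6420/895) = 0.01602.
Independent samples: SE of the difference = √(SE₁² + SE₂²) = √(0.0015657849 + 0.0002566404) = 0.04269.
z* for 99% confidence is 2.576, so the margin of error is 2.576 × 0.04269 = 0.10997.
Point estimate p̂₁ − p̂₂ = 0.3590 − 0.3580 = 0.0010.
0.0010 ± 0.10997 → (-0.109, 0.111).

(-0.109, 0.111)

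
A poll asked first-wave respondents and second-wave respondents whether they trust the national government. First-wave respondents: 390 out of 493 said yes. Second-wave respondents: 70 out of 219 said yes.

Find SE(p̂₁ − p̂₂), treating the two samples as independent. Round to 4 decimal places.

0.0364

First, p̂₁ = 390/493 = 0.7911; p̂₂ = 70/219 = 0.3196.
The two standard errors are √(0.7911×0.2089/493) = 0.01831 and √(0.3196×0.6804/219) = 0.03151.
Because the samples are independent, SE_diff = √(0.01831² + 0.03151²) = 0.03644.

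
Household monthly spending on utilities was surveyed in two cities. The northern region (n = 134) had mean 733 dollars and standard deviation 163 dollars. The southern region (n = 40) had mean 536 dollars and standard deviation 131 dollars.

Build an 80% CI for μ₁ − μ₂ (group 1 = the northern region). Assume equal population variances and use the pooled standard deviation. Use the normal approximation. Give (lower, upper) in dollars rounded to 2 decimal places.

s_p = √[((n₁−1)s₁² + (n₂−1)s₂²)/(n₁+n₂−2)] = √[(133·163² + 39·131²)/172] = 156.3195.
SE = 156.3195·√(1/134 + 1/40) = 28.1647.
With z* = 1.282, margin = 1.282 × 28.1647 = 36.1071.
x̄₁ − x̄₂ = 733 − 536 = 197.0000; interval 197.0000 ± 36.1071 = (160.89, 233.11).

(160.89, 233.11)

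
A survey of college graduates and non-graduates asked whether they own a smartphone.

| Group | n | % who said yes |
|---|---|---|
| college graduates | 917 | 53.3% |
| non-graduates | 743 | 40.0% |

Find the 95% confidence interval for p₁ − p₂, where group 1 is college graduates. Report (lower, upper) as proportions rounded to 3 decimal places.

The two standard errors are √(0.5330×0.4670/917) = 0.01648 and √(0.4000×0.6000/743) = 0.01797.
Because the samples are independent, SE_diff = √(0.01648² + 0.01797²) = 0.02438.
Using z* = 1.960 for 95%, ME = 1.960 × 0.02438 = 0.04778.
p̂₁ − p̂₂ = 0.1330; interval 0.1330 ± 0.04778 gives (0.085, 0.181).

(0.085, 0.181)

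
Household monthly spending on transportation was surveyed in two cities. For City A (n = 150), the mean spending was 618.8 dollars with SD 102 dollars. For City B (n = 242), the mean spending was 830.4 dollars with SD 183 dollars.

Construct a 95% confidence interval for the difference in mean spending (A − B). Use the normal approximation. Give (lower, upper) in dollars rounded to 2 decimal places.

Per-group SEs: s₁/√n₁ = 102/√150 = 8.3283, s₂/√n₂ = 183/√242 = 11.7637.
Unpooled SE of the difference: √(69.36058089 + 138.38463769) = 14.4134.
Margin of error = z* · SE = 1.960 × 14.4134 = 28.2503.
x̄₁ − x̄₂ = 618.8 − 830.4 = -211.6000.
CI: -211.6000 ± 28.2503 = (-239.85, -183.35).

(-239.85, -183.35)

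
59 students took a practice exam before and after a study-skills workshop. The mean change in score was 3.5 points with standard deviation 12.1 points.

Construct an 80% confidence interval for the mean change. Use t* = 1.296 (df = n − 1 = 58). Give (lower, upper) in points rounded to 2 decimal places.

(1.46, 5.54)

This is a matched-pairs design, so SE = s_d/√n = 12.1/√59 = 1.5753.
Margin = 1.296 × 1.5753 = 2.0416; the interval is 3.5 ± 2.0416 = (1.46, 5.54).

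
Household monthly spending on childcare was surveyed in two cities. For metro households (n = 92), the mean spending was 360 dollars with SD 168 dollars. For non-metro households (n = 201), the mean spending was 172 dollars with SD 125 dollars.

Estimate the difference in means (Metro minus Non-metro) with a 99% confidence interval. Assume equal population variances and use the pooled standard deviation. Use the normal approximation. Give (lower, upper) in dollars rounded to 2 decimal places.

(142.64, 233.36)

Pooled variance s_p² = [91·168² + 200·125²] / (92+201−2) = 19564.8935, so s_p = 139.8746.
SE_diff = s_p·√(1/n₁ + 1/n₂) = 139.8746·√(1/92 + 1/201) = 17.6068.
z* = 2.576; margin = 2.576 × 17.6068 = 45.3551.
Difference = 360 − 172 = 188.0000.
188.0000 ± 45.3551 → (142.64, 233.36).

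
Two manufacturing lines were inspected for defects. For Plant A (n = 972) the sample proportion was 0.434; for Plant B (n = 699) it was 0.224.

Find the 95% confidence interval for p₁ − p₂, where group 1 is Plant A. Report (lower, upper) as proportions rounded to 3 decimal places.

Each SE is √(p̂(1−p̂)/n): √(0.4340·0.5660/972) = 0.01590 and √(0.2240·0.7760/699) = 0.01577.
SE(p̂₁ − p̂₂) = √(SE₁² + SE₂²) = √(0.00025281 + 0.0002486929) = 0.02239, since the two samples are independent.
At 95% confidence z* = 1.960; margin = 1.960 × 0.02239 = 0.04388.
The difference is 0.4340 − 0.2240 = 0.2100, so the interval is 0.2100 ± 0.04388 = (0.166, 0.254).

(0.166, 0.254)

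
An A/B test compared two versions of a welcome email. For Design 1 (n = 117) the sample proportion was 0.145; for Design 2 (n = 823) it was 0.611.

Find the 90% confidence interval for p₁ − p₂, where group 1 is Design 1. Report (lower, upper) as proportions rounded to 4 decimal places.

The two standard errors are √(0.1450×0.8550/117) = 0.03255 and √(0.6110×0.3890/823) = 0.01699.
Because the samples are independent, SE_diff = √(0.03255² + 0.01699²) = 0.03672.
Using z* = 1.645 for 90%, ME = 1.645 × 0.03672 = 0.06040.
p̂₁ − p̂₂ = -0.4660; interval -0.4660 ± 0.06040 gives (-0.5264, -0.4056).

(-0.5264, -0.4056)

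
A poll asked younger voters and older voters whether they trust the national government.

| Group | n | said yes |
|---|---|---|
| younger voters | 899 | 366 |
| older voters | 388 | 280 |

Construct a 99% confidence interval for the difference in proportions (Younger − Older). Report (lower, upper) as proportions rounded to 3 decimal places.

Sample proportions: 366/899 = 0.4071, 280/388 = 0.7216.
Each SE is √(p̂(1−p̂)/n): √(0.4071·0.5929/899) = 0.01639 and √(0.7216·0.2784/388) = 0.02275.
SE(p̂₁ − p̂₂) = √(SE₁² + SE₂²) = √(0.0002686321 + 0.0005175625) = 0.02804, since the two samples are independent.
At 99% confidence z* = 2.576; margin = 2.576 × 0.02804 = 0.07223.
The difference is 0.4071 − 0.7216 = -0.3145, so the interval is -0.3145 ± 0.07223 = (-0.387, -0.242).

(-0.387, -0.242)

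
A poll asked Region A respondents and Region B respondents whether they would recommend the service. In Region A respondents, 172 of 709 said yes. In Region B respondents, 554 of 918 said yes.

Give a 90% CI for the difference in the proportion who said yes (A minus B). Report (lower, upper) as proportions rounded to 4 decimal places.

First, p̂₁ = 172/709 = 0.2426; p̂₂ = 554/918 = 0.6035.
The two standard errors are √(0.2426×0.7574/709) = 0.01610 and √(0.6035×0.3965/918) = 0.01615.
Because the samples are independent, SE_diff = √(0.01610² + 0.01615²) = 0.02280.
Using z* = 1.645 for 90%, ME = 1.645 × 0.02280 = 0.03751.
p̂₁ − p̂₂ = -0.3609; interval -0.3609 ± 0.03751 gives (-0.3984, -0.3234).

(-0.3984, -0.3234)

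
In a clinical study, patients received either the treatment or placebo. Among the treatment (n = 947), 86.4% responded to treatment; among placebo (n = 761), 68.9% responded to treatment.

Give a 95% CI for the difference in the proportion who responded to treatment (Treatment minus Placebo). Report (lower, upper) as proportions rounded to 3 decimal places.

Each SE is √(p̂(1−p̂)/n): √(0.8640·0.1360/947) = 0.01114 and √(0.6890·0.3110/761) = 0.01678.
SE(p̂₁ − p̂₂) = √(SE₁² + SE₂²) = √(0.0001240996 + 0.0002815684) = 0.02014, since the two samples are independent.
At 95% confidence z* = 1.960; margin = 1.960 × 0.02014 = 0.03947.
The difference is 0.8640 − 0.6890 = 0.1750, so the interval is 0.1750 ± 0.03947 = (0.136, 0.214).

(0.136, 0.214)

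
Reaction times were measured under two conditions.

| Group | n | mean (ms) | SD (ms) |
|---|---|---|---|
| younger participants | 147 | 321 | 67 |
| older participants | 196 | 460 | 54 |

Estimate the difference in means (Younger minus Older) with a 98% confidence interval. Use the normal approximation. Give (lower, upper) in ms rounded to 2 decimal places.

(-154.68, -123.32)

Standard errors of each mean: 67/√147 = 5.5261 and 54/√196 = 3.8571.
SE(x̄₁ − x̄₂) = √(5.5261² + 3.8571²) = 6.7391 for independent samples with unequal variances.
With z* = 2.326, the margin is 2.326 × 6.7391 = 15.6751.
x̄₁ − x̄₂ = 321 − 460 = -139.0000; the interval is -139.0000 ± 15.6751 = (-154.68, -123.32).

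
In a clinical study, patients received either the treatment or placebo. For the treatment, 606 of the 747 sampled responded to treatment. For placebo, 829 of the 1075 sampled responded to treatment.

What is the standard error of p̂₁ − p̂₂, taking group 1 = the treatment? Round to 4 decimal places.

0.0192

First, p̂₁ = 606/747 = 0.8112; p̂₂ = 829/1075 = 0.7712.
The two standard errors are √(0.8112×0.1888/747) = 0.01432 and √(0.7712×0.2288/1075) = 0.01281.
Because the samples are independent, SE_diff = √(0.01432² + 0.01281²) = 0.01921.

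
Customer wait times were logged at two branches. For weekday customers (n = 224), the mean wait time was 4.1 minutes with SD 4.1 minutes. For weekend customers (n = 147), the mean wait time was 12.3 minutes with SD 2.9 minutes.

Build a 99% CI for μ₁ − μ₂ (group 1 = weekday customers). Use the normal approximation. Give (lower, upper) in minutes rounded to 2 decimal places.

(-9.14, -7.26)

Per-group SEs: s₁/√n₁ = 4.1/√224 = 0.2739, s₂/√n₂ = 2.9/√147 = 0.2392.
Unpooled SE of the difference: √(0.07502121 + 0.05721664) = 0.3636.
Margin of error = z* · SE = 2.576 × 0.3636 = 0.9366.
x̄₁ − x̄₂ = 4.1 − 12.3 = -8.2000.
CI: -8.2000 ± 0.9366 = (-9.14, -7.26).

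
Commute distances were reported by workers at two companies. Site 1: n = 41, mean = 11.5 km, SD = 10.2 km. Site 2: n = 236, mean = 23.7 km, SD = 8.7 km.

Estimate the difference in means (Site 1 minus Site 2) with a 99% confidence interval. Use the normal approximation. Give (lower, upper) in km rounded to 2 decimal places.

Per-group SEs: s₁/√n₁ = 10.2/√41 = 1.5930, s₂/√n₂ = 8.7/√236 = 0.5663.
Unpooled SE of the difference: √(2.537649 + 0.32069569) = 1.6907.
Margin of error = z* · SE = 2.576 × 1.6907 = 4.3552.
x̄₁ − x̄₂ = 11.5 − 23.7 = -12.2000.
CI: -12.2000 ± 4.3552 = (-16.56, -7.84).

(-16.56, -7.84)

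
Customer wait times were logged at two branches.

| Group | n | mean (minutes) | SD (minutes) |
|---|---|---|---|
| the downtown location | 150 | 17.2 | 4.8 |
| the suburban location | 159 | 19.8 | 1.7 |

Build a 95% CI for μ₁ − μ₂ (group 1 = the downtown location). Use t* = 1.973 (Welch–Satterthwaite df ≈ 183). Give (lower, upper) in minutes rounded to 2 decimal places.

Per-group SEs: s₁/√n₁ = 4.8/√150 = 0.3919, s₂/√n₂ = 1.7/√159 = 0.1348.
Unpooled SE of the difference: √(0.15358561 + 0.01817104) = 0.4144.
Margin of error = t* · SE = 1.973 × 0.4144 = 0.8176.
x̄₁ − x̄₂ = 17.2 − 19.8 = -2.6000.
CI: -2.6000 ± 0.8176 = (-3.42, -1.78).

(-3.42, -1.78)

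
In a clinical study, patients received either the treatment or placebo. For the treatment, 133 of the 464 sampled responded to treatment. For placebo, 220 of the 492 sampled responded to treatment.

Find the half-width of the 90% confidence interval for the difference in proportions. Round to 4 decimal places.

0.0505

p̂₁ = 133/464 = 0.2866 and p̂₂ = 220/492 = 0.4472.
SE₁ = √(p̂₁(1−p̂₁)/n₁) = √(0.2866·0.7134/464) = 0.02099; SE₂ = √(0.4472·0.5528/492) = 0.02242.
Independent samples: SE of the difference = √(SE₁² + SE₂²) = √(0.0004405801 + 0.0005026564) = 0.03071.
z* for 90% confidence is 1.645, so the margin of error is 1.645 × 0.03071 = 0.05052.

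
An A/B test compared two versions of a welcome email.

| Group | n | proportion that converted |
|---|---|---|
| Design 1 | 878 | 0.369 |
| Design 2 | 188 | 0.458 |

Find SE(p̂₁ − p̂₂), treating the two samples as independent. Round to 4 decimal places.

The two standard errors are √(0.3690×0.6310/878) = 0.01628 and √(0.4580×0.5420/188) = 0.03634.
Because the samples are independent, SE_diff = √(0.01628² + 0.03634²) = 0.03982.

0.0398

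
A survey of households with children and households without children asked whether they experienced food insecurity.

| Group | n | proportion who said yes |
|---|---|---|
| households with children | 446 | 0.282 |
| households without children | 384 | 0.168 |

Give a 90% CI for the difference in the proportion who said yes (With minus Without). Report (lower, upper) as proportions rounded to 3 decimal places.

(0.067, 0.161)

Each SE is √(p̂(1−p̂)/n): √(0.2820·0.7180/446) = 0.02131 and √(0.1680·0.8320/384) = 0.01908.
SE(p̂₁ − p̂₂) = √(SE₁² + SE₂²) = √(0.0004541161 + 0.0003640464) = 0.02860, since the two samples are independent.
At 90% confidence z* = 1.645; margin = 1.645 × 0.02860 = 0.04705.
The difference is 0.2820 − 0.1680 = 0.1140, so the interval is 0.1140 ± 0.04705 = (0.067, 0.161).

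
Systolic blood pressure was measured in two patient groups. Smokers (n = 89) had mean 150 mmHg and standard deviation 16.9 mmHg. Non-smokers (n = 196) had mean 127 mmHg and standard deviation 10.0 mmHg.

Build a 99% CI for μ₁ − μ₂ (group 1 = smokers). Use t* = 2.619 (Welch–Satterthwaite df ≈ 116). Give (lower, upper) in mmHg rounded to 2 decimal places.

(17.95, 28.05)

Per-group SEs: s₁/√n₁ = 16.9/√89 = 1.7914, s₂/√n₂ = 10.0/√196 = 0.7143.
Unpooled SE of the difference: √(3.20911396 + 0.51022449) = 1.9286.
Margin of error = t* · SE = 2.619 × 1.9286 = 5.0510.
x̄₁ − x̄₂ = 150 − 127 = 23.0000.
CI: 23.0000 ± 5.0510 = (17.95, 28.05).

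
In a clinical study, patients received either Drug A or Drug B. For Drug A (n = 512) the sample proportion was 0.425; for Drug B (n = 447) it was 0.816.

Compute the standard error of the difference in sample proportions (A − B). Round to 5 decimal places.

SE₁ = √(p̂₁(1−p̂₁)/n₁) = √(0.4250·0.5750/512) = 0.02185; SE₂ = √(0.8160·0.1840/447) = 0.01833.
Independent samples: SE of the difference = √(SE₁² + SE₂²) = √(0.0004774225 + 0.0003359889) = 0.02852.

0.02852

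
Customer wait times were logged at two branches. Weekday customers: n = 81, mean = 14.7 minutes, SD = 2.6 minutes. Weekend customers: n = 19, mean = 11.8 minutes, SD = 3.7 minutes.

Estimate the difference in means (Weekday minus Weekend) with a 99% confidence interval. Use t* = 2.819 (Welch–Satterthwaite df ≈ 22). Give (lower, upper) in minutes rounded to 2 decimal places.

SE₁ = s₁/√n₁ = 2.6/√81 = 0.2889; SE₂ = 3.7/√19 = 0.8488.
Independent samples, unequal variances: SE_diff = √(SE₁² + SE₂²) = √(0.08346321 + 0.72046144) = 0.8966.
t* = 2.819, so margin of error = 2.819 × 0.8966 = 2.5275.
Difference in means = 14.7 − 11.8 = 2.9000.
2.9000 ± 2.5275 → (0.37, 5.43).

(0.37, 5.43)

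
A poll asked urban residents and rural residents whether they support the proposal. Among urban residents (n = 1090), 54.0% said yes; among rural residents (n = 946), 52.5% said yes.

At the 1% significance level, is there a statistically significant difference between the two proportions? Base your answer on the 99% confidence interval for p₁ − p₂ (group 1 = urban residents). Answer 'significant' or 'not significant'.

not significant

The two standard errors are √(0.5400×0.4600/1090) = 0.01510 and √(0.5250×0.4750/946) = 0.01624.
Because the samples are independent, SE_diff = √(0.01510² + 0.01624²) = 0.02218.
Using z* = 2.576 for 99%, ME = 2.576 × 0.02218 = 0.05714.
p̂₁ − p̂₂ = 0.0150; interval 0.0150 ± 0.05714 gives (-0.04214, 0.07214).
The interval (-0.04214, 0.07214) contains 0, so the difference is not significant.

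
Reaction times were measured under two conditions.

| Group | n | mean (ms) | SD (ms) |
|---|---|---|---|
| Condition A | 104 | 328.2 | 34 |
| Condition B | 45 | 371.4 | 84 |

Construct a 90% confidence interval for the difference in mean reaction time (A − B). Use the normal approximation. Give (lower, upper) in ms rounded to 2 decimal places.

(-64.52, -21.88)

SE₁ = s₁/√n₁ = 34/√104 = 3.3340; SE₂ = 84/√45 = 12.5220.
Independent samples, unequal variances: SE_diff = √(SE₁² + SE₂²) = √(11.115556 + 156.800484) = 12.9582.
z* = 1.645, so margin of error = 1.645 × 12.9582 = 21.3162.
Difference in means = 328.2 − 371.4 = -43.2000.
-43.2000 ± 21.3162 → (-64.52, -21.88).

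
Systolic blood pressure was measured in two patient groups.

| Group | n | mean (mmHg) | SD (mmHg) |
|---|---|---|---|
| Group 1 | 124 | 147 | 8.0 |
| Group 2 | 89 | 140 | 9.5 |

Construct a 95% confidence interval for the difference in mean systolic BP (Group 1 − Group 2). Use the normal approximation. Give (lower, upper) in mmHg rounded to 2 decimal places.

Standard errors of each mean: 8.0/√124 = 0.7184 and 9.5/√89 = 1.0070.
SE(x̄₁ − x̄₂) = √(0.7184² + 1.0070²) = 1.2370 for independent samples with unequal variances.
With z* = 1.960, the margin is 1.960 × 1.2370 = 2.4245.
x̄₁ − x̄₂ = 147 − 140 = 7.0000; the interval is 7.0000 ± 2.4245 = (4.58, 9.42).

(4.58, 9.42)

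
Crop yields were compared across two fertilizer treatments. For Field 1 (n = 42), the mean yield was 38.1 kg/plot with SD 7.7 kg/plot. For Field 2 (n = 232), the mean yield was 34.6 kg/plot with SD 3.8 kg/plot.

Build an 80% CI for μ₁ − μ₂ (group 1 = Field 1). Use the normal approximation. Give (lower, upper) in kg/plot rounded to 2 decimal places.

(1.94, 5.06)

Per-group SEs: s₁/√n₁ = 7.7/√42 = 1.1881, s₂/√n₂ = 3.8/√232 = 0.2495.
Unpooled SE of the difference: √(1.41158161 + 0.06225025) = 1.2140.
Margin of error = z* · SE = 1.282 × 1.2140 = 1.5563.
x̄₁ − x̄₂ = 38.1 − 34.6 = 3.5000.
CI: 3.5000 ± 1.5563 = (1.94, 5.06).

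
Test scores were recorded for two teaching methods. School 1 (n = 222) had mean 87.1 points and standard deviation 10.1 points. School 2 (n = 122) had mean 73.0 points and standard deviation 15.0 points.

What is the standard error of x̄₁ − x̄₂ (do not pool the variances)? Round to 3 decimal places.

1.518

SE₁ = s₁/√n₁ = 10.1/√222 = 0.6779; SE₂ = 15.0/√122 = 1.3580.
Independent samples, unequal variances: SE_diff = √(SE₁² + SE₂²) = √(0.45954841 + 1.844164) = 1.5178.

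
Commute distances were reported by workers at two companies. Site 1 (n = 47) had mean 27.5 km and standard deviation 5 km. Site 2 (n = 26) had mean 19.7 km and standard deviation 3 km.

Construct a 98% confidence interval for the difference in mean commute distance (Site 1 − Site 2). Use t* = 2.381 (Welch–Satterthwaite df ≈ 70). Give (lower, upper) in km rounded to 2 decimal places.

(5.57, 10.03)

Per-group SEs: s₁/√n₁ = 5/√47 = 0.7293, s₂/√n₂ = 3/√26 = 0.5883.
Unpooled SE of the difference: √(0.53187849 + 0.34609689) = 0.9370.
Margin of error = t* · SE = 2.381 × 0.9370 = 2.2310.
x̄₁ − x̄₂ = 27.5 − 19.7 = 7.8000.
CI: 7.8000 ± 2.2310 = (5.57, 10.03).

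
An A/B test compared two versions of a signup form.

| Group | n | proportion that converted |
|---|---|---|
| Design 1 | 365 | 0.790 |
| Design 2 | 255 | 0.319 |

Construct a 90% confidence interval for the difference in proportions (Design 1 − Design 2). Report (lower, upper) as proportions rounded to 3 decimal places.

Each SE is √(p̂(1−p̂)/n): √(0.7900·0.2100/365) = 0.02132 and √(0.3190·0.6810/255) = 0.02919.
SE(p̂₁ − p̂₂) = √(SE₁² + SE₂²) = √(0.0004545424 + 0.0008520561) = 0.03615, since the two samples are independent.
At 90% confidence z* = 1.645; margin = 1.645 × 0.03615 = 0.05947.
The difference is 0.7900 − 0.3190 = 0.4710, so the interval is 0.4710 ± 0.05947 = (0.412, 0.530).

(0.412, 0.530)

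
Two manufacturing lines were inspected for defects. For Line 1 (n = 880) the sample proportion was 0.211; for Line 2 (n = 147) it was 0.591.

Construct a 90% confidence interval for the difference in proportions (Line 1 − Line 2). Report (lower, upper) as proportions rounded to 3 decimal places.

The two standard errors are √(0.2110×0.7890/880) = 0.01375 and √(0.5910×0.4090/147) = 0.04055.
Because the samples are independent, SE_diff = √(0.01375² + 0.04055²) = 0.04282.
Using z* = 1.645 for 90%, ME = 1.645 × 0.04282 = 0.07044.
p̂₁ − p̂₂ = -0.3800; interval -0.3800 ± 0.07044 gives (-0.450, -0.310).

(-0.450, -0.310)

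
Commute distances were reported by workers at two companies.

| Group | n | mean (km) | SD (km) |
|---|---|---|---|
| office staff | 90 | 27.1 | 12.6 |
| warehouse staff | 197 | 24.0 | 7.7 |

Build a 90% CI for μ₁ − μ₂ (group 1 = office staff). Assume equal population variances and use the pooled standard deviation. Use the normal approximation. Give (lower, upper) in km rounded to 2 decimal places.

(1.11, 5.09)

s_p = √[((n₁−1)s₁² + (n₂−1)s₂²)/(n₁+n₂−2)] = √[(89·12.6² + 196·7.7²)/285] = 9.5054.
SE = 9.5054·√(1/90 + 1/197) = 1.2094.
With z* = 1.645, margin = 1.645 × 1.2094 = 1.9895.
x̄₁ − x̄₂ = 27.1 − 24.0 = 3.1000; interval 3.1000 ± 1.9895 = (1.11, 5.09).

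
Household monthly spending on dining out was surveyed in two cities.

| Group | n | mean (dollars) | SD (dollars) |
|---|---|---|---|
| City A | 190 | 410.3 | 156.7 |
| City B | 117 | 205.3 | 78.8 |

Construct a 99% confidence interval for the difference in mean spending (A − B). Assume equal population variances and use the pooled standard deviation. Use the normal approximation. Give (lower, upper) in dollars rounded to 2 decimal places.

s_p = √[((n₁−1)s₁² + (n₂−1)s₂²)/(n₁+n₂−2)] = √[(189·156.7² + 116·78.8²)/305] = 132.5806.
SE = 132.5806·√(1/190 + 1/117) = 15.5804.
With z* = 2.576, margin = 2.576 × 15.5804 = 40.1351.
x̄₁ − x̄₂ = 410.3 − 205.3 = 205.0000; interval 205.0000 ± 40.1351 = (164.86, 245.14).

(164.86, 245.14)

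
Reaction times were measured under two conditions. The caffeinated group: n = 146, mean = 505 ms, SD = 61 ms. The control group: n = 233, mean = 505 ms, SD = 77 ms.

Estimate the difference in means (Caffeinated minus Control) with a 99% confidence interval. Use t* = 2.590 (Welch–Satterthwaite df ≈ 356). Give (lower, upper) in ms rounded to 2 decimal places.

SE₁ = s₁/√n₁ = 61/√146 = 5.0484; SE₂ = 77/√233 = 5.0444.
Independent samples, unequal variances: SE_diff = √(SE₁² + SE₂²) = √(25.48634256 + 25.44597136) = 7.1367.
t* = 2.590, so margin of error = 2.590 × 7.1367 = 18.4841.
Difference in means = 505 − 505 = 0.0000.
0.0000 ± 18.4841 → (-18.48, 18.48).

(-18.48, 18.48)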